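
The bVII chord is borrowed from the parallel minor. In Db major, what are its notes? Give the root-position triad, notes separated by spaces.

The root of bVII is the lowered 7th degree: C becomes Cb. In Db minor the chord on Cb is Cb–Eb–Gb.

Cb Eb Gb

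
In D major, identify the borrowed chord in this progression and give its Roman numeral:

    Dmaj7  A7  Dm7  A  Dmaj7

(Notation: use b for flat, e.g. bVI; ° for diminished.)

i7

D major has the diatonic set D, Em, F#m, G, A, Bm, C#dim. Dmaj7, A7 and A all belong to that set. Dm7 (D–F–A–C) doesn't fit — on degree 1 D major would have D (I). Dm7 is the degree-1 chord of D minor, so it is the borrowed i7.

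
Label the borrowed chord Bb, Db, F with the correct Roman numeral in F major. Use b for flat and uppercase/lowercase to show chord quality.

iv

The root Bb is the diatonic 4th degree of F major; the borrowing shows in the chord quality. Diatonically F major has Bb (IV) on that degree; Bb–Db–F is instead the minor chord native to F minor, so it takes the label iv.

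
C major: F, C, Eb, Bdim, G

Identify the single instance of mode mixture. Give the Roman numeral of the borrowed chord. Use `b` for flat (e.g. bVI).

In C major the diatonic chords are C, Dm, Em, F, G, Am, Bdim. F, C, Bdim and G all belong to that set. Eb (Eb–G–Bb) is not: scale degree 3 in C major carries Em (iii). In C minor the chord on that degree is Eb, so here it functions as bIII, borrowed from the parallel minor.

bIII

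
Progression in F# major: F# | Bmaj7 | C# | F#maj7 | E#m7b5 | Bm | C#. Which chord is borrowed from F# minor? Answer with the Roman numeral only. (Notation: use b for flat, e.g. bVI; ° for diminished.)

iv

In F# major the diatonic chords are F#, G#m, A#m, B, C#, D#m, E#dim. Of the given chords, F#, Bmaj7, C#, F#maj7 and E#m7b5 are diatonic. But Bm (B–D–F#) is foreign: the diatonic IV on degree 4 is B, whereas Bm comes from F# minor. It is labeled iv.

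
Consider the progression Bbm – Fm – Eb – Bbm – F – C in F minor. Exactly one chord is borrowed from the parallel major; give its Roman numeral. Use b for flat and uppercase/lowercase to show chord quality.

I

In F minor (with V from harmonic minor) the diatonic chords are Fm, Gdim, Ab, Bbm, C, Db, Eb. Bbm, Fm, Eb and C all belong to that set. F (F–A–C) is not: scale degree 1 in F minor carries Fm (i). In F major the chord on that degree is F, so here it functions as I, borrowed from the parallel major.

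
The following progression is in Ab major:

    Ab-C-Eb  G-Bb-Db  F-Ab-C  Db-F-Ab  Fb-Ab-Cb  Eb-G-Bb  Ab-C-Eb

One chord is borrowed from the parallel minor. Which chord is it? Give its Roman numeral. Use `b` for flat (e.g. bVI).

The diatonic triads in Ab major are Ab, Bbm, Cm, Db, Eb, Fm, Gdim. Ab–C–Eb = Ab, G–Bb–Db = Gdim, F–Ab–C = Fm, Db–F–Ab = Db and Eb–G–Bb = Eb all belong to that set. Fb–Ab–Cb doesn't fit — on degree 6 Ab major would have Fm (vi). Fb is the degree-6 chord of Ab minor, so it is the borrowed bVI.

bVI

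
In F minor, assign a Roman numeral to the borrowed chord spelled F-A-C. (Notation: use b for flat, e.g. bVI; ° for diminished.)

F is scale degree 1 in F minor. F–A–C is a major chord — the form found in F major, not the diatonic i (Fm). Borrowed into F minor it is written I.

I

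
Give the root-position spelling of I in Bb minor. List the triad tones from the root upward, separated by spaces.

I is built on scale degree 1, which is Bb in both Bb minor and its parallel. In Bb major the chord on Bb is Bb–D–F.

Bb D F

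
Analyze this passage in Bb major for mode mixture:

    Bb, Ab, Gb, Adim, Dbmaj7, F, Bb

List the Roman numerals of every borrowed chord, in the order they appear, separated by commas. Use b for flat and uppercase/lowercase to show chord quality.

bVII, bVI, bIIImaj7

Bb major has the diatonic set Bb, Cm, Dm, Eb, F, Gm, Adim. Bb, Adim and F all belong to that set. But Ab (Ab–C–Eb) is foreign: the diatonic vii° on degree 7 is Adim, whereas Ab comes from Bb minor. It is labeled bVII. But Gb (Gb–Bb–Db) is foreign: the diatonic vi on degree 6 is Gm, whereas Gb comes from Bb minor. It is labeled bVI. Dbmaj7 (Db–F–Ab–C) is not: scale degree 3 in Bb major carries Dm (iii). In Bb minor the chord on that degree is Dbmaj7, so here it functions as bIIImaj7, borrowed from the parallel minor.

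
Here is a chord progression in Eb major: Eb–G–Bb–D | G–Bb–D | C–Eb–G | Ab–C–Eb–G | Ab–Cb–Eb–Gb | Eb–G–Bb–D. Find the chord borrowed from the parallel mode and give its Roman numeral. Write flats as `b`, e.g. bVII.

In Eb major the diatonic chords are Eb, Fm, Gm, Ab, Bb, Cm, Ddim. Of the given chords, Eb–G–Bb–D = Ebmaj7, G–Bb–D = Gm, C–Eb–G = Cm and Ab–C–Eb–G = Abmaj7 are diatonic. Ab–Cb–Eb–Gb is not: scale degree 4 in Eb major carries Ab (IV). In Eb minor the chord on that degree is Abm7, so here it functions as iv7, borrowed from the parallel minor.

iv7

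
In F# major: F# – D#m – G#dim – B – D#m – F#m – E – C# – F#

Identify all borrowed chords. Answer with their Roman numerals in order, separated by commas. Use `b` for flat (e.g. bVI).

ii°, i, bVII

In F# major the diatonic chords are F#, G#m, A#m, B, C#, D#m, E#dim. F#, D#m, B and C# are all diatonic. G#dim (G#–B–D) is not: scale degree 2 in F# major carries G#m (ii). In F# minor the chord on that degree is G#dim, so here it functions as ii°, borrowed from the parallel minor. F#m (F#–A–C#) is not: scale degree 1 in F# major carries F# (I). In F# minor the chord on that degree is F#m, so here it functions as i, borrowed from the parallel minor. E (E–G#–B) doesn't fit — on degree 7 F# major would have E#dim (vii°). E is the degree-7 chord of F# minor, so it is the borrowed bVII.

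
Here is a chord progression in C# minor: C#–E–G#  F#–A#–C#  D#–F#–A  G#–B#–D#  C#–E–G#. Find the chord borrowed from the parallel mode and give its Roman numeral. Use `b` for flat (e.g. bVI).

IV

The diatonic triads in C# minor (with V from harmonic minor) are C#m, D#dim, E, F#m, G#, A, B. C#–E–G# = C#m, D#–F#–A = D#dim and G#–B#–D# = G# all belong to that set. F#–A#–C# is not: scale degree 4 in C# minor carries F#m (iv). In C# major the chord on that degree is F#, so here it functions as IV, borrowed from the parallel major.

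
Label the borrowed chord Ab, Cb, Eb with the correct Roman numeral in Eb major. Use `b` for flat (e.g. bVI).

The root Ab is the diatonic 4th degree of Eb major; the borrowing shows in the chord quality. Ab–Cb–Eb is a minor chord — the form found in Eb minor, not the diatonic IV (Ab). Borrowed into Eb major it is written iv.

iv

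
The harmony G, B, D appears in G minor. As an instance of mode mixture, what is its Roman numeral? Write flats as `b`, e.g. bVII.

I

G is scale degree 1 in G minor. Diatonically G minor has Gm (i) on that degree; G–B–D is instead the major chord native to G major, so it takes the label I.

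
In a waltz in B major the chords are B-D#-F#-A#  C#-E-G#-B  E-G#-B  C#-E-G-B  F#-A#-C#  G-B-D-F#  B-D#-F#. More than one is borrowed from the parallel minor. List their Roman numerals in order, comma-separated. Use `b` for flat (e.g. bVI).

iiø7, bVImaj7

The diatonic triads in B major are B, C#m, D#m, E, F#, G#m, A#dim. B–D#–F#–A# = Bmaj7, C#–E–G#–B = C#m7, E–G#–B = E, F#–A#–C# = F# and B–D#–F# = B all belong to that set. But C#–E–G–B is foreign: the diatonic ii on degree 2 is C#m, whereas C#m7b5 comes from B minor. It is labeled iiø7. G–B–D–F# is not: scale degree 6 in B major carries G#m (vi). In B minor the chord on that degree is Gmaj7, so here it functions as bVImaj7, borrowed from the parallel minor.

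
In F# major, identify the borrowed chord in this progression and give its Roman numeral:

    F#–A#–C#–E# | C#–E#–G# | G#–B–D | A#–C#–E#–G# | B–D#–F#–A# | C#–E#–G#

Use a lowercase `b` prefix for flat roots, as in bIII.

ii°

F# major has the diatonic set F#, G#m, A#m, B, C#, D#m, E#dim. Of the given chords, F#–A#–C#–E# = F#maj7, C#–E#–G# = C#, A#–C#–E#–G# = A#m7 and B–D#–F#–A# = Bmaj7 are diatonic. G#–B–D is not: scale degree 2 in F# major carries G#m (ii). In F# minor the chord on that degree is G#dim, so here it functions as ii°, borrowed from the parallel minor.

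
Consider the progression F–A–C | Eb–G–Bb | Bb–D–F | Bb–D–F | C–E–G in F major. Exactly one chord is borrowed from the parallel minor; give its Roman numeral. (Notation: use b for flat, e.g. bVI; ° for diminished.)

bVII

The diatonic triads in F major are F, Gm, Am, Bb, C, Dm, Edim. F–A–C = F, Bb–D–F = Bb and C–E–G = C all belong to that set. Eb–G–Bb doesn't fit — on degree 7 F major would have Edim (vii°). Eb is the degree-7 chord of F minor, so it is the borrowed bVII.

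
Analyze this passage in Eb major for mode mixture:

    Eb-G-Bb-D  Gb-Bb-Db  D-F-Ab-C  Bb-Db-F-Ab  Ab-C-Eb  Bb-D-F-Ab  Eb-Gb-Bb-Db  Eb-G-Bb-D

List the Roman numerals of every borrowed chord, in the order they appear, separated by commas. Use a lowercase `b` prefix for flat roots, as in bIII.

The diatonic triads in Eb major are Eb, Fm, Gm, Ab, Bb, Cm, Ddim. Of the given chords, Eb–G–Bb–D = Ebmaj7, D–F–Ab–C = Dm7b5, Ab–C–Eb = Ab and Bb–D–F–Ab = Bb7 are diatonic. But Gb–Bb–Db is foreign: the diatonic iii on degree 3 is Gm, whereas Gb comes from Eb minor. It is labeled bIII. Bb–Db–F–Ab doesn't fit — on degree 5 Eb major would have Bb (V). Bbm7 is the degree-5 chord of Eb minor, so it is the borrowed v7. Eb–Gb–Bb–Db doesn't fit — on degree 1 Eb major would have Eb (I). Ebm7 is the degree-1 chord of Eb minor, so it is the borrowed i7.

bIII, v7, i7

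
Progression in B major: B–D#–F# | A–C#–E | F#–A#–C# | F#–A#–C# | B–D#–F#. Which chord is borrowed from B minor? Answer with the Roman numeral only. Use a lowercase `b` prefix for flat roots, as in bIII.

The diatonic triads in B major are B, C#m, D#m, E, F#, G#m, A#dim. B–D#–F# = B and F#–A#–C# = F# both belong to that set. A–C#–E doesn't fit — on degree 7 B major would have A#dim (vii°). A is the degree-7 chord of B minor, so it is the borrowed bVII.

bVII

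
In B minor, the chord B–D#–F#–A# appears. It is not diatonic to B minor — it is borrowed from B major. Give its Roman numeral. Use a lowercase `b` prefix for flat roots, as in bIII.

B is scale degree 1 in B minor. The diatonic chord on degree 1 would be Bm (i), but B–D#–F#–A# is the major-seventh chord from B major. As a borrowed chord it is labeled Imaj7.

Imaj7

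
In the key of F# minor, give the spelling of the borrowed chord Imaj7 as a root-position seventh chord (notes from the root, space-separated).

The root, F#, is scale degree 1 — the same note in F# minor and F# major; only the chord quality changes. Building the major-seventh chord from the parallel major on F#: F#–A#–C#–E#.

F# A# C# E#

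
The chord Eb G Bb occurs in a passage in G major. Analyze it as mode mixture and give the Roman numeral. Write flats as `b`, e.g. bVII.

In G major scale degree 6 is E; Eb is its lowered form, from G minor. Diatonically G major has Em (vi) on that degree; Eb–G–Bb is instead the major chord native to G minor, so it takes the label bVI.

bVI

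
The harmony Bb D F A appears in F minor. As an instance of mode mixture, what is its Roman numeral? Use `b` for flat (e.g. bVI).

IVmaj7

The root Bb is the diatonic 4th degree of F minor; the borrowing shows in the chord quality. Bb–D–F–A is a major-seventh chord — the form found in F major, not the diatonic iv (Bbm). Borrowed into F minor it is written IVmaj7.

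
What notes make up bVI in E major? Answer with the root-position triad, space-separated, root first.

C E G

The root of bVI is the lowered 6th degree: C# becomes C. Building the major chord from the parallel minor on C: C–E–G.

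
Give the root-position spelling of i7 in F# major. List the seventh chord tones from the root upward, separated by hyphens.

i7 is built on scale degree 1, which is F# in both F# major and its parallel. Building the minor-seventh chord from the parallel minor on F#: F#–A–C#–E.

F#-A-C#-E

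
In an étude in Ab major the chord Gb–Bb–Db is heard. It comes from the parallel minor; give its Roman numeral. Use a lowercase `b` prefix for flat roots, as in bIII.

bVII

In Ab major scale degree 7 is G; Gb is its lowered form, from Ab minor. Gb–Bb–Db is a major chord — the form found in Ab minor, not the diatonic vii° (Gdim). Borrowed into Ab major it is written bVII.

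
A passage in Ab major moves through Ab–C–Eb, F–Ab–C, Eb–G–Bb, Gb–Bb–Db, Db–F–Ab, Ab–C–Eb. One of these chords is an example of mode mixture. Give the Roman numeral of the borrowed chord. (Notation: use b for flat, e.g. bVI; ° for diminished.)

In Ab major the diatonic chords are Ab, Bbm, Cm, Db, Eb, Fm, Gdim. Ab–C–Eb = Ab, F–Ab–C = Fm, Eb–G–Bb = Eb and Db–F–Ab = Db all belong to that set. Gb–Bb–Db doesn't fit — on degree 7 Ab major would have Gdim (vii°). Gb is the degree-7 chord of Ab minor, so it is the borrowed bVII.

bVII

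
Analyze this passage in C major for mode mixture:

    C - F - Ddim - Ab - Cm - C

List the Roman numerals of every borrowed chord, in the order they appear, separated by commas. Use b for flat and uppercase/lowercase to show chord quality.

ii°, bVI, i

In C major the diatonic chords are C, Dm, Em, F, G, Am, Bdim. C and F are both diatonic. Ddim (D–F–Ab) doesn't fit — on degree 2 C major would have Dm (ii). Ddim is the degree-2 chord of C minor, so it is the borrowed ii°. Ab (Ab–C–Eb) is not: scale degree 6 in C major carries Am (vi). In C minor the chord on that degree is Ab, so here it functions as bVI, borrowed from the parallel minor. But Cm (C–Eb–G) is foreign: the diatonic I on degree 1 is C, whereas Cm comes from C minor. It is labeled i.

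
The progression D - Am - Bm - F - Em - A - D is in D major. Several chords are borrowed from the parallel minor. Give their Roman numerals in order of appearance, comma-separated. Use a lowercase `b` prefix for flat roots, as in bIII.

D major has the diatonic set D, Em, F#m, G, A, Bm, C#dim. D, Bm, Em and A are all diatonic. Am (A–C–E) doesn't fit — on degree 5 D major would have A (V). Am is the degree-5 chord of D minor, so it is the borrowed v. F (F–A–C) doesn't fit — on degree 3 D major would have F#m (iii). F is the degree-3 chord of D minor, so it is the borrowed bIII.

v, bIII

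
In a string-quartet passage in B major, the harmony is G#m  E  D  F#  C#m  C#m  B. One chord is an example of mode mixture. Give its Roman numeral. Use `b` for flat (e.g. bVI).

bIII

B major has the diatonic set B, C#m, D#m, E, F#, G#m, A#dim. G#m, E, F#, C#m and B are all diatonic. D (D–F#–A) doesn't fit — on degree 3 B major would have D#m (iii). D is the degree-3 chord of B minor, so it is the borrowed bIII.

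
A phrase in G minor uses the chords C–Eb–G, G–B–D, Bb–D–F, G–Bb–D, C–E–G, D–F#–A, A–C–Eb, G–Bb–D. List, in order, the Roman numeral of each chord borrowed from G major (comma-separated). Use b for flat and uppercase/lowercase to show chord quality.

G minor has the diatonic set Gm, Adim, Bb, Cm, D, Eb, F (with V from harmonic minor). C–Eb–G = Cm, Bb–D–F = Bb, G–Bb–D = Gm, D–F#–A = D and A–C–Eb = Adim all belong to that set. G–B–D doesn't fit — on degree 1 G minor would have Gm (i). G is the degree-1 chord of G major, so it is the borrowed I. C–E–G doesn't fit — on degree 4 G minor would have Cm (iv). C is the degree-4 chord of G major, so it is the borrowed IV.

I, IV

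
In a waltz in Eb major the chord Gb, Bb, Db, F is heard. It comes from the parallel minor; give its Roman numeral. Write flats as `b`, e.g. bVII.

bIIImaj7

The root Gb is the lowered 3rd scale degree — diatonically Eb major has G there. The diatonic chord on degree 3 would be Gm (iii), but Gb–Bb–Db–F is the major-seventh chord from Eb minor. As a borrowed chord it is labeled bIIImaj7.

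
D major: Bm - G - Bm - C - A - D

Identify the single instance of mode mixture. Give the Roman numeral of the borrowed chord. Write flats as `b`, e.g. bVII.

In D major the diatonic chords are D, Em, F#m, G, A, Bm, C#dim. Bm, G, A and D all belong to that set. C (C–E–G) is not: scale degree 7 in D major carries C#dim (vii°). In D minor the chord on that degree is C, so here it functions as bVII, borrowed from the parallel minor.

bVII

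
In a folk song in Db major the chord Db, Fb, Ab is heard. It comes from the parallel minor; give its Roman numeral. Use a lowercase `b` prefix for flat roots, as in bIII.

i

Db is scale degree 1 in Db major. Diatonically Db major has Db (I) on that degree; Db–Fb–Ab is instead the minor chord native to Db minor, so it takes the label i.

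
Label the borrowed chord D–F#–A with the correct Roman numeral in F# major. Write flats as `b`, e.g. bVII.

D is the lowered form of scale degree 6 in F# major (the diatonic degree 6 is D#). The diatonic chord on degree 6 would be D#m (vi), but D–F#–A is the major chord from F# minor. As a borrowed chord it is labeled bVI.

bVI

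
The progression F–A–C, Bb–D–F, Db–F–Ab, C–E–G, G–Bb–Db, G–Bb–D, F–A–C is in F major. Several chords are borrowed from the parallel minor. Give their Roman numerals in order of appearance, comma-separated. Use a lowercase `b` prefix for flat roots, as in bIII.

bVI, ii°

In F major the diatonic chords are F, Gm, Am, Bb, C, Dm, Edim. Of the given chords, F–A–C = F, Bb–D–F = Bb, C–E–G = C and G–Bb–D = Gm are diatonic. But Db–F–Ab is foreign: the diatonic vi on degree 6 is Dm, whereas Db comes from F minor. It is labeled bVI. But G–Bb–Db is foreign: the diatonic ii on degree 2 is Gm, whereas Gdim comes from F minor. It is labeled ii°.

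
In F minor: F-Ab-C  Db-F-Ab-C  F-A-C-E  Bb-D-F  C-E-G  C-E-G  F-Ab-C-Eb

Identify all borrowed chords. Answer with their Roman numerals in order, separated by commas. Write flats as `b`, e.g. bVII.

Imaj7, IV

The diatonic triads in F minor (with V from harmonic minor) are Fm, Gdim, Ab, Bbm, C, Db, Eb. Of the given chords, F–Ab–C = Fm, Db–F–Ab–C = Dbmaj7, C–E–G = C and F–Ab–C–Eb = Fm7 are diatonic. F–A–C–E doesn't fit — on degree 1 F minor would have Fm (i). Fmaj7 is the degree-1 chord of F major, so it is the borrowed Imaj7. But Bb–D–F is foreign: the diatonic iv on degree 4 is Bbm, whereas Bb comes from F major. It is labeled IV.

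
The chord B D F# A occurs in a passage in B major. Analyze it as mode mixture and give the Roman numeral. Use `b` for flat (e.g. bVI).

The root B is the diatonic 1st degree of B major; the borrowing shows in the chord quality. The diatonic chord on degree 1 would be B (I), but B–D–F#–A is the minor-seventh chord from B minor. As a borrowed chord it is labeled i7.

i7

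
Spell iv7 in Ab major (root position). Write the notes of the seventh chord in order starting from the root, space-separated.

Db Fb Ab Cb

The root, Db, is scale degree 4 — the same note in Ab major and Ab minor; only the chord quality changes. In Ab minor the chord on Db is Db–Fb–Ab–Cb.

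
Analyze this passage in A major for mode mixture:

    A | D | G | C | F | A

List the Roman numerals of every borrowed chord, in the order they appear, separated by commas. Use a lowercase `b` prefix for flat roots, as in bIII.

A major has the diatonic set A, Bm, C#m, D, E, F#m, G#dim. A and D both belong to that set. G (G–B–D) is not: scale degree 7 in A major carries G#dim (vii°). In A minor the chord on that degree is G, so here it functions as bVII, borrowed from the parallel minor. C (C–E–G) doesn't fit — on degree 3 A major would have C#m (iii). C is the degree-3 chord of A minor, so it is the borrowed bIII. But F (F–A–C) is foreign: the diatonic vi on degree 6 is F#m, whereas F comes from A minor. It is labeled bVI.

bVII, bIII, bVI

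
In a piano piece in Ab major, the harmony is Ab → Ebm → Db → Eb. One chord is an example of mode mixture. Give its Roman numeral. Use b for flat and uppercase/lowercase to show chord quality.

v

The diatonic triads in Ab major are Ab, Bbm, Cm, Db, Eb, Fm, Gdim. Of the given chords, Ab, Db and Eb are diatonic. But Ebm (Eb–Gb–Bb) is foreign: the diatonic V on degree 5 is Eb, whereas Ebm comes from Ab minor. It is labeled v.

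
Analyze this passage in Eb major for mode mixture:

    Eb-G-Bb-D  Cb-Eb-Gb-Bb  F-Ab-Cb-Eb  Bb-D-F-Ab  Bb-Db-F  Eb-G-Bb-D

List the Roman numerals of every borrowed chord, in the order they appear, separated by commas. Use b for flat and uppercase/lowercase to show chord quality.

Eb major has the diatonic set Eb, Fm, Gm, Ab, Bb, Cm, Ddim. Eb–G–Bb–D = Ebmaj7 and Bb–D–F–Ab = Bb7 are both diatonic. Cb–Eb–Gb–Bb is not: scale degree 6 in Eb major carries Cm (vi). In Eb minor the chord on that degree is Cbmaj7, so here it functions as bVImaj7, borrowed from the parallel minor. F–Ab–Cb–Eb is not: scale degree 2 in Eb major carries Fm (ii). In Eb minor the chord on that degree is Fm7b5, so here it functions as iiø7, borrowed from the parallel minor. Bb–Db–F is not: scale degree 5 in Eb major carries Bb (V). In Eb minor the chord on that degree is Bbm, so here it functions as v, borrowed from the parallel minor.

bVImaj7, iiø7, v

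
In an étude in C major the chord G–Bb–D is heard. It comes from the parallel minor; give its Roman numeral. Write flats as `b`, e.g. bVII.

G is scale degree 5 in C major. G–Bb–D is a minor chord — the form found in C minor, not the diatonic V (G). Borrowed into C major it is written v.

v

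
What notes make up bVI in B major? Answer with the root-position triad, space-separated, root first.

G B D

Scale degree 6 in B major is G#. bVI uses the lowered form, G, taken from B minor. In B minor the chord on G is G–B–D.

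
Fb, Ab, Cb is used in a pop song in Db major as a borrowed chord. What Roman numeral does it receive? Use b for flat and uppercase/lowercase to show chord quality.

bIII

Fb is the lowered form of scale degree 3 in Db major (the diatonic degree 3 is F). Fb–Ab–Cb is a major chord — the form found in Db minor, not the diatonic iii (Fm). Borrowed into Db major it is written bIII.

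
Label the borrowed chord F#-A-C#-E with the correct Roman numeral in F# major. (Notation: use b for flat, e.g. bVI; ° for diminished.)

i7

The root F# is the diatonic 1st degree of F# major; the borrowing shows in the chord quality. The diatonic chord on degree 1 would be F# (I), but F#–A–C#–E is the minor-seventh chord from F# minor. As a borrowed chord it is labeled i7.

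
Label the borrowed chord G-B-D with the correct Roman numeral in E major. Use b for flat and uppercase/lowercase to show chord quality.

In E major scale degree 3 is G#; G is its lowered form, from E minor. Diatonically E major has G#m (iii) on that degree; G–B–D is instead the major chord native to E minor, so it takes the label bIII.

bIII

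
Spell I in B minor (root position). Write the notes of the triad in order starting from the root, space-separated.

I is built on scale degree 1, which is B in both B minor and its parallel. Building the major chord from the parallel major on B: B–D#–F#.

B D# F#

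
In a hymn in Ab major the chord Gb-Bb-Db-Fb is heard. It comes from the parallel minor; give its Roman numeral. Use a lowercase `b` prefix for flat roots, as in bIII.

Gb is the lowered form of scale degree 7 in Ab major (the diatonic degree 7 is G). Diatonically Ab major has Gdim (vii°) on that degree; Gb–Bb–Db–Fb is instead the dominant-seventh chord native to Ab minor, so it takes the label bVII7.

bVII7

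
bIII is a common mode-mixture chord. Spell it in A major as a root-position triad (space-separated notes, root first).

C E G

Scale degree 3 in A major is C#. bIII uses the lowered form, C, taken from A minor. Building the major chord from the parallel minor on C: C–E–G.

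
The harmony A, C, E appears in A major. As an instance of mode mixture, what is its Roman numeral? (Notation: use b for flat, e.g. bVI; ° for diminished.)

i

A is scale degree 1 in A major. A–C–E is a minor chord — the form found in A minor, not the diatonic I (A). Borrowed into A major it is written i.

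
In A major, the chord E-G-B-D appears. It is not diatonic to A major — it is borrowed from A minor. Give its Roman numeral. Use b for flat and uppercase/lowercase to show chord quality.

The root E is the diatonic 5th degree of A major; the borrowing shows in the chord quality. The diatonic chord on degree 5 would be E (V), but E–G–B–D is the minor-seventh chord from A minor. As a borrowed chord it is labeled v7.

v7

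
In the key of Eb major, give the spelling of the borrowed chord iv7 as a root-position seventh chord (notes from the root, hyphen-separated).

The root, Ab, is scale degree 4 — the same note in Eb major and Eb minor; only the chord quality changes. In Eb minor the chord on Ab is Ab–Cb–Eb–Gb.

Ab-Cb-Eb-Gb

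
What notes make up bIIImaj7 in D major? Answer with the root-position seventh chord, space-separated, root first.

Scale degree 3 in D major is F#. bIIImaj7 uses the lowered form, F, taken from D minor. Building the major-seventh chord from the parallel minor on F: F–A–C–E.

F A C E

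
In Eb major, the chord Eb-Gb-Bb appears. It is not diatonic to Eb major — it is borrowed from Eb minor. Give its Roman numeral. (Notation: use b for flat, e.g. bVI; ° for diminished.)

The root Eb is the diatonic 1st degree of Eb major; the borrowing shows in the chord quality. Eb–Gb–Bb is a minor chord — the form found in Eb minor, not the diatonic I (Eb). Borrowed into Eb major it is written i.

i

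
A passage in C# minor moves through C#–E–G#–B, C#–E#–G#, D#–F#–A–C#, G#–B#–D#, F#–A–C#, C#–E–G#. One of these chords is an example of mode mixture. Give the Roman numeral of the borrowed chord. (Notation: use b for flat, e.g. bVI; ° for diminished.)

I

In C# minor (with V from harmonic minor) the diatonic chords are C#m, D#dim, E, F#m, G#, A, B. C#–E–G#–B = C#m7, D#–F#–A–C# = D#m7b5, G#–B#–D# = G#, F#–A–C# = F#m and C#–E–G# = C#m are all diatonic. But C#–E#–G# is foreign: the diatonic i on degree 1 is C#m, whereas C# comes from C# major. It is labeled I.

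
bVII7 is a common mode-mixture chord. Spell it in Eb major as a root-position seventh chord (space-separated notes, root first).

Db F Ab Cb

The root of bVII7 is the lowered 7th degree: D becomes Db. Stacking thirds in Eb minor on Db gives Db–F–Ab–Cb.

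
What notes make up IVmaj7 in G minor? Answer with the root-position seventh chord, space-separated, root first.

The root, C, is scale degree 4 — the same note in G minor and G major; only the chord quality changes. Stacking thirds in G major on C gives C–E–G–B.

C E G B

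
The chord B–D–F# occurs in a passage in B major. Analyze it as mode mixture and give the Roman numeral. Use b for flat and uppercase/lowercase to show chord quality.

i

B is scale degree 1 in B major. B–D–F# is a minor chord — the form found in B minor, not the diatonic I (B). Borrowed into B major it is written i.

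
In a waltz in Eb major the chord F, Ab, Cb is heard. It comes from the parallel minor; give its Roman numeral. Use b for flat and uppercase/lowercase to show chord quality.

ii°

The root F is the diatonic 2nd degree of Eb major; the borrowing shows in the chord quality. The diatonic chord on degree 2 would be Fm (ii), but F–Ab–Cb is the diminished chord from Eb minor. As a borrowed chord it is labeled ii°.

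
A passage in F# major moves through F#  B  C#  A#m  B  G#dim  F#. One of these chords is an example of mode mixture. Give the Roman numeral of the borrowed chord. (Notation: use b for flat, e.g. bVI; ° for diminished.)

F# major has the diatonic set F#, G#m, A#m, B, C#, D#m, E#dim. F#, B, C# and A#m are all diatonic. But G#dim (G#–B–D) is foreign: the diatonic ii on degree 2 is G#m, whereas G#dim comes from F# minor. It is labeled ii°.

ii°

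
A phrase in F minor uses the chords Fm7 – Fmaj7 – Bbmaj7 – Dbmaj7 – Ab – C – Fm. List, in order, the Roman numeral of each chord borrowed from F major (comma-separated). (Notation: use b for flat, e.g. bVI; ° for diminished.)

Imaj7, IVmaj7

The diatonic triads in F minor (with V from harmonic minor) are Fm, Gdim, Ab, Bbm, C, Db, Eb. Of the given chords, Fm7, Dbmaj7, Ab, C and Fm are diatonic. Fmaj7 (F–A–C–E) doesn't fit — on degree 1 F minor would have Fm (i). Fmaj7 is the degree-1 chord of F major, so it is the borrowed Imaj7. Bbmaj7 (Bb–D–F–A) is not: scale degree 4 in F minor carries Bbm (iv). In F major the chord on that degree is Bbmaj7, so here it functions as IVmaj7, borrowed from the parallel major.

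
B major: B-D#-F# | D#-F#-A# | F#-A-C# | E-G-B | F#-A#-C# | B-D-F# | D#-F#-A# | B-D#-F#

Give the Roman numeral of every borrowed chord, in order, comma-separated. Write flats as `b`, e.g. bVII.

In B major the diatonic chords are B, C#m, D#m, E, F#, G#m, A#dim. Of the given chords, B–D#–F# = B, D#–F#–A# = D#m and F#–A#–C# = F# are diatonic. F#–A–C# doesn't fit — on degree 5 B major would have F# (V). F#m is the degree-5 chord of B minor, so it is the borrowed v. But E–G–B is foreign: the diatonic IV on degree 4 is E, whereas Em comes from B minor. It is labeled iv. B–D–F# is not: scale degree 1 in B major carries B (I). In B minor the chord on that degree is Bm, so here it functions as i, borrowed from the parallel minor.

v, iv, i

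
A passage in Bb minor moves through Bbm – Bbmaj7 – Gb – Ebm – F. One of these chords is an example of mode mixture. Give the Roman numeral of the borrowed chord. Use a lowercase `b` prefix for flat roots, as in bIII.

The diatonic triads in Bb minor (with V from harmonic minor) are Bbm, Cdim, Db, Ebm, F, Gb, Ab. Bbm, Gb, Ebm and F all belong to that set. Bbmaj7 (Bb–D–F–A) is not: scale degree 1 in Bb minor carries Bbm (i). In Bb major the chord on that degree is Bbmaj7, so here it functions as Imaj7, borrowed from the parallel major.

Imaj7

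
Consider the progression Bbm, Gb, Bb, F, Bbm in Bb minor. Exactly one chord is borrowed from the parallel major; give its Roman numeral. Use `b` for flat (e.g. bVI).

Bb minor has the diatonic set Bbm, Cdim, Db, Ebm, F, Gb, Ab (with V from harmonic minor). Bbm, Gb and F all belong to that set. Bb (Bb–D–F) is not: scale degree 1 in Bb minor carries Bbm (i). In Bb major the chord on that degree is Bb, so here it functions as I, borrowed from the parallel major.

I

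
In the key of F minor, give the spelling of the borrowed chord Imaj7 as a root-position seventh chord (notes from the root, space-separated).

Imaj7 is built on scale degree 1, which is F in both F minor and its parallel. In F major the chord on F is F–A–C–E.

F A C E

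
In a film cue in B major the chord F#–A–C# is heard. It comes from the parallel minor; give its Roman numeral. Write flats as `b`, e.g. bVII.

The root F# is the diatonic 5th degree of B major; the borrowing shows in the chord quality. The diatonic chord on degree 5 would be F# (V), but F#–A–C# is the minor chord from B minor. As a borrowed chord it is labeled v.

v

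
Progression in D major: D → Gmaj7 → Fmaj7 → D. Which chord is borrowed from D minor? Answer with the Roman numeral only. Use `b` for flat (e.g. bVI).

The diatonic triads in D major are D, Em, F#m, G, A, Bm, C#dim. Of the given chords, D and Gmaj7 are diatonic. Fmaj7 (F–A–C–E) is not: scale degree 3 in D major carries F#m (iii). In D minor the chord on that degree is Fmaj7, so here it functions as bIIImaj7, borrowed from the parallel minor.

bIIImaj7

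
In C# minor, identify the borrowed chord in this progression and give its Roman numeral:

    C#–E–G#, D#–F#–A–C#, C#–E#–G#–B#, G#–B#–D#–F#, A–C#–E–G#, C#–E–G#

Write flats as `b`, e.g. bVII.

In C# minor (with V from harmonic minor) the diatonic chords are C#m, D#dim, E, F#m, G#, A, B. Of the given chords, C#–E–G# = C#m, D#–F#–A–C# = D#m7b5, G#–B#–D#–F# = G#7 and A–C#–E–G# = Amaj7 are diatonic. C#–E#–G#–B# doesn't fit — on degree 1 C# minor would have C#m (i). C#maj7 is the degree-1 chord of C# major, so it is the borrowed Imaj7.

Imaj7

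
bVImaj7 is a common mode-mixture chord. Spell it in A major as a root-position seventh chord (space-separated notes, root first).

The root of bVImaj7 is the lowered 6th degree: F# becomes F. Building the major-seventh chord from the parallel minor on F: F–A–C–E.

F A C E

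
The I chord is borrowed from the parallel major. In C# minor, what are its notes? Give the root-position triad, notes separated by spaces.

The root, C#, is scale degree 1 — the same note in C# minor and C# major; only the chord quality changes. Stacking thirds in C# major on C# gives C#–E#–G#.

C# E# G#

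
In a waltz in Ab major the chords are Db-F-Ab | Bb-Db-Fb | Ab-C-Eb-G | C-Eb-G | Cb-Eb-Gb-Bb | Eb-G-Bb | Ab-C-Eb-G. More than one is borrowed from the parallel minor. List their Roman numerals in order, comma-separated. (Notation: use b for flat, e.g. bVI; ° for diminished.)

ii°, bIIImaj7

Ab major has the diatonic set Ab, Bbm, Cm, Db, Eb, Fm, Gdim. Db–F–Ab = Db, Ab–C–Eb–G = Abmaj7, C–Eb–G = Cm and Eb–G–Bb = Eb are all diatonic. But Bb–Db–Fb is foreign: the diatonic ii on degree 2 is Bbm, whereas Bbdim comes from Ab minor. It is labeled ii°. Cb–Eb–Gb–Bb doesn't fit — on degree 3 Ab major would have Cm (iii). Cbmaj7 is the degree-3 chord of Ab minor, so it is the borrowed bIIImaj7.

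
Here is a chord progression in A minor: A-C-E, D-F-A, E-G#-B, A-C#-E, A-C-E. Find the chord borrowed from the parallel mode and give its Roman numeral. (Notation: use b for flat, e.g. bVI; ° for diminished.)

I

The diatonic triads in A minor (with V from harmonic minor) are Am, Bdim, C, Dm, E, F, G. Of the given chords, A–C–E = Am, D–F–A = Dm and E–G#–B = E are diatonic. A–C#–E doesn't fit — on degree 1 A minor would have Am (i). A is the degree-1 chord of A major, so it is the borrowed I.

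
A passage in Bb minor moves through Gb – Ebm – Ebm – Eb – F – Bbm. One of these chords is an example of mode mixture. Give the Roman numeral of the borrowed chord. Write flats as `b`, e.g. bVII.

Bb minor has the diatonic set Bbm, Cdim, Db, Ebm, F, Gb, Ab (with V from harmonic minor). Of the given chords, Gb, Ebm, F and Bbm are diatonic. But Eb (Eb–G–Bb) is foreign: the diatonic iv on degree 4 is Ebm, whereas Eb comes from Bb major. It is labeled IV.

IV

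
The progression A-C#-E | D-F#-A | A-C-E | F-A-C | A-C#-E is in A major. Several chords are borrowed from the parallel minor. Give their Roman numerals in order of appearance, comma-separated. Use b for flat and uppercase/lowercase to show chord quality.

i, bVI

In A major the diatonic chords are A, Bm, C#m, D, E, F#m, G#dim. A–C#–E = A and D–F#–A = D both belong to that set. But A–C–E is foreign: the diatonic I on degree 1 is A, whereas Am comes from A minor. It is labeled i. F–A–C doesn't fit — on degree 6 A major would have F#m (vi). F is the degree-6 chord of A minor, so it is the borrowed bVI.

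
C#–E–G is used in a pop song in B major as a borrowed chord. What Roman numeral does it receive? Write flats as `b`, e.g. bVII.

The root C# is the diatonic 2nd degree of B major; the borrowing shows in the chord quality. The diatonic chord on degree 2 would be C#m (ii), but C#–E–G is the diminished chord from B minor. As a borrowed chord it is labeled ii°.

ii°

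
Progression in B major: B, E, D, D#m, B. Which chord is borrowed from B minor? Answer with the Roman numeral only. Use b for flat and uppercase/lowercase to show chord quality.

In B major the diatonic chords are B, C#m, D#m, E, F#, G#m, A#dim. Of the given chords, B, E and D#m are diatonic. D (D–F#–A) is not: scale degree 3 in B major carries D#m (iii). In B minor the chord on that degree is D, so here it functions as bIII, borrowed from the parallel minor.

bIII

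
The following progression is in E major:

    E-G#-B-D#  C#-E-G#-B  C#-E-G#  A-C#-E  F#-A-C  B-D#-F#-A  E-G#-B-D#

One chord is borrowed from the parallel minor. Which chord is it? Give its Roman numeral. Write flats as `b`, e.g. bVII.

ii°

In E major the diatonic chords are E, F#m, G#m, A, B, C#m, D#dim. E–G#–B–D# = Emaj7, C#–E–G#–B = C#m7, C#–E–G# = C#m, A–C#–E = A and B–D#–F#–A = B7 are all diatonic. But F#–A–C is foreign: the diatonic ii on degree 2 is F#m, whereas F#dim comes from E minor. It is labeled ii°.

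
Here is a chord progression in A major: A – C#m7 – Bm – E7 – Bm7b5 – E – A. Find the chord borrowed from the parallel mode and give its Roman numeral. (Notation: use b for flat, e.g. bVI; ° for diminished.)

The diatonic triads in A major are A, Bm, C#m, D, E, F#m, G#dim. A, C#m7, Bm, E7 and E are all diatonic. Bm7b5 (B–D–F–A) doesn't fit — on degree 2 A major would have Bm (ii). Bm7b5 is the degree-2 chord of A minor, so it is the borrowed iiø7.

iiø7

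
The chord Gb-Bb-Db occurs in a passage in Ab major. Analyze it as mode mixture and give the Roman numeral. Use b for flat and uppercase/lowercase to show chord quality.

The root Gb is the lowered 7th scale degree — diatonically Ab major has G there. The diatonic chord on degree 7 would be Gdim (vii°), but Gb–Bb–Db is the major chord from Ab minor. As a borrowed chord it is labeled bVII.

bVII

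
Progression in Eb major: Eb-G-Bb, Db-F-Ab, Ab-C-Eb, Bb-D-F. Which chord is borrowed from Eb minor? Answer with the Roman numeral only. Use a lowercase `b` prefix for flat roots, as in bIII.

Eb major has the diatonic set Eb, Fm, Gm, Ab, Bb, Cm, Ddim. Of the given chords, Eb–G–Bb = Eb, Ab–C–Eb = Ab and Bb–D–F = Bb are diatonic. Db–F–Ab doesn't fit — on degree 7 Eb major would have Ddim (vii°). Db is the degree-7 chord of Eb minor, so it is the borrowed bVII.

bVII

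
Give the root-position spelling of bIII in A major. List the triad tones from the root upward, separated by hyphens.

Scale degree 3 in A major is C#. bIII uses the lowered form, C, taken from A minor. Building the major chord from the parallel minor on C: C–E–G.

C-E-G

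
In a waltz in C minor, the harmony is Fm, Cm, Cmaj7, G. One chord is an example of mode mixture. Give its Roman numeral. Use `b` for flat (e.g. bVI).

Imaj7

C minor has the diatonic set Cm, Ddim, Eb, Fm, G, Ab, Bb (with V from harmonic minor). Fm, Cm and G are all diatonic. Cmaj7 (C–E–G–B) doesn't fit — on degree 1 C minor would have Cm (i). Cmaj7 is the degree-1 chord of C major, so it is the borrowed Imaj7.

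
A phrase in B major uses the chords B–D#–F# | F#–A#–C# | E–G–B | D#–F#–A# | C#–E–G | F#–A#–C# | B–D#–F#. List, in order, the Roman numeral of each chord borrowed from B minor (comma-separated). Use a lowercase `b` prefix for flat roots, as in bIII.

In B major the diatonic chords are B, C#m, D#m, E, F#, G#m, A#dim. B–D#–F# = B, F#–A#–C# = F# and D#–F#–A# = D#m all belong to that set. But E–G–B is foreign: the diatonic IV on degree 4 is E, whereas Em comes from B minor. It is labeled iv. C#–E–G doesn't fit — on degree 2 B major would have C#m (ii). C#dim is the degree-2 chord of B minor, so it is the borrowed ii°.

iv, ii°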